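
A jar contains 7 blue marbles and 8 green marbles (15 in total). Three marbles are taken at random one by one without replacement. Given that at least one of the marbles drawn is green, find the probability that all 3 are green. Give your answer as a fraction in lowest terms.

P(all 3 green) = C(8,3)/C(15,3) = 8/65; P(at least one green) = 1 − C(7,3)/C(15,3) = 12/13.
Since 'all 3 green' ⊆ 'at least one green', P(all 3 | at least one) = 8/65 / 12/13 = 2/15 ≈ 0.1333.

2/15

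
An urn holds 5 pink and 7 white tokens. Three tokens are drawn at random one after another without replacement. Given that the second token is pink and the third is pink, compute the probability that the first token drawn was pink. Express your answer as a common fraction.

3/10

P(first=pink and the second token is pink and the third is pink) = (5/12)·(4/11)·(3/10) = 1/22.
P(E) = Σ over first color = 1/22 + 7/66 = 5/33.
By Bayes, P(first=pink | E) = 1/22 / 5/33 = 3/10 ≈ 0.3000.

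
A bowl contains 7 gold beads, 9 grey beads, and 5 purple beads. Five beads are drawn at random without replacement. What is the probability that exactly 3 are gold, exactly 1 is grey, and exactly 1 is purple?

25/323

Unordered draws without replacement: count favorable combinations over C(21,5).
Favorable = C(7,3) · C(9,1) · C(5,1) = 1575; total = C(21,5) = 20349.
P = 1575/20349 = 25/323 ≈ 0.0774.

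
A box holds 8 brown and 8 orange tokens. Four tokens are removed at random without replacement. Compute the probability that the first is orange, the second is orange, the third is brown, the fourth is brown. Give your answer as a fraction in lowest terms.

14/195

Multiply the conditional probability of each draw in order, without replacement, so each draw removes one from its color and from the total.
P = (8/16) · (7/15) · (8/14) · (7/13) = 14/195 ≈ 0.0718.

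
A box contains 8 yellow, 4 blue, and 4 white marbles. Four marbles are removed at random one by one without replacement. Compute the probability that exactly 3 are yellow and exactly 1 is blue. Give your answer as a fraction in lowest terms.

Unordered draws without replacement: count favorable combinations over C(16,4).
Favorable = C(8,3) · C(4,1) · C(4,0) = 224; total = C(16,4) = 1820.
P = 224/1820 = 8/65 ≈ 0.1231.

8/65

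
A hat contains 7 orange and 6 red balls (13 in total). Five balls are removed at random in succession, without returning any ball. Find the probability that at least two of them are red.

32/39

Sum the hypergeometric tail for j = 2,…,5 red balls.
Favorable = C(6,2)·C(7,3) + C(6,3)·C(7,2) + C(6,4)·C(7,1) + C(6,5)·C(7,0) = 1056; total = C(13,5) = 1287.
P = 1056/1287 = 32/39 ≈ 0.8205.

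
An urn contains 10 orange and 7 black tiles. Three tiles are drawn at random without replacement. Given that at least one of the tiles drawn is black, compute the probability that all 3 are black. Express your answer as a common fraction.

1/16

P(all 3 black) = C(7,3)/C(17,3) = 7/136; P(at least one black) = 1 − C(10,3)/C(17,3) = 14/17.
Since 'all 3 black' ⊆ 'at least one black', P(all 3 | at least one) = 7/136 / 14/17 = 1/16 ≈ 0.0625.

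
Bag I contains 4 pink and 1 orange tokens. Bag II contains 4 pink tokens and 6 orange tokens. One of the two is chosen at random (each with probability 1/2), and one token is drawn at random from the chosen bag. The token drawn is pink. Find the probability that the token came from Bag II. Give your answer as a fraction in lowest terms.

P(pink | Bag I) = 4/5; P(pink | Bag II) = 2/5.
P(pink) = 1/2·4/5 + 1/2·2/5 = 3/5.
By Bayes' rule, P(Bag II | pink) = 1/5 / 3/5 = 1/3 ≈ 0.3333.

1/3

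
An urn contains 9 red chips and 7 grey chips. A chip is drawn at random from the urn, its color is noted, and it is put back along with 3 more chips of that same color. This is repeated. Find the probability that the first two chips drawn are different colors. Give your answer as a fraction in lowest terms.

63/152

Either grey then red, or red then grey; after the first draw the total is 19.
P = (7/16)·(9/19) + (9/16)·(7/19) = 63/152 ≈ 0.4145.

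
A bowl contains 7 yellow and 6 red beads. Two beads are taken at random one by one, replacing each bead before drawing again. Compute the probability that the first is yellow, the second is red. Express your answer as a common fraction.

Multiply the conditional probability of each draw in order, with replacement (the composition resets each draw).
P = (7/13) · (6/13) = 42/169 ≈ 0.2485.

42/169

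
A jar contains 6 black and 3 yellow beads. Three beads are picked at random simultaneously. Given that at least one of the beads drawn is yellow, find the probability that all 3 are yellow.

P(all 3 yellow) = C(3,3)/C(9,3) = 1/84; P(at least one yellow) = 1 − C(6,3)/C(9,3) = 16/21.
Since 'all 3 yellow' ⊆ 'at least one yellow', P(all 3 | at least one) = 1/84 / 16/21 = 1/64 ≈ 0.0156.

1/64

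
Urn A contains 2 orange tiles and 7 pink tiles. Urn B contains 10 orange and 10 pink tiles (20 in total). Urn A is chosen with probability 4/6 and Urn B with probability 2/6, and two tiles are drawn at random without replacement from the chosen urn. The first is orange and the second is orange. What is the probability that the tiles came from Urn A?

P(E | Urn A) = 1/36; P(E | Urn B) = 9/38.
P(E) = 2/3·1/36 + 1/3·9/38 = 50/513.
By Bayes' rule, P(Urn A | E) = 1/54 / 50/513 = 19/100 ≈ 0.1900.

19/100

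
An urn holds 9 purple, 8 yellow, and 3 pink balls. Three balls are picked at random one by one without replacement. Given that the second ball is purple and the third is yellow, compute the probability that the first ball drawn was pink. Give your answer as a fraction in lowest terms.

P(first=pink and the second ball is purple and the third is yellow) = (3/20)·(9/19)·(8/18) = 3/95.
P(E) = Σ over first color = 8/95 + 7/95 + 3/95 = 18/95.
By Bayes, P(first=pink | E) = 3/95 / 18/95 = 1/6 ≈ 0.1667.

1/6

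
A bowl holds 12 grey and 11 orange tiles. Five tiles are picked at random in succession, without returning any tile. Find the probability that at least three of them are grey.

Sum the hypergeometric tail for j = 3,…,5 grey tiles.
Favorable = C(12,3)·C(11,2) + C(12,4)·C(11,1) + C(12,5)·C(11,0) = 18337; total = C(23,5) = 33649.
P = 18337/33649 = 1667/3059 ≈ 0.5449.

1667/3059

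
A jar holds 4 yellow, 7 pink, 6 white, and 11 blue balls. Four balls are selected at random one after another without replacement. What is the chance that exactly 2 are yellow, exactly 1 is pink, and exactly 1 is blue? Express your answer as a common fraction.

22/975

Unordered draws without replacement: count favorable combinations over C(28,4).
Favorable = C(4,2) · C(7,1) · C(6,0) · C(11,1) = 462; total = C(28,4) = 20475.
P = 462/20475 = 22/975 ≈ 0.0226.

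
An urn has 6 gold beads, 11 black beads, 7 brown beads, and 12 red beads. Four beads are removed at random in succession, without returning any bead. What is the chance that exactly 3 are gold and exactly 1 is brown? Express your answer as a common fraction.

Unordered draws without replacement: count favorable combinations over C(36,4).
Favorable = C(6,3) · C(11,0) · C(7,1) · C(12,0) = 140; total = C(36,4) = 58905.
P = 140/58905 = 4/1683 ≈ 0.0024.

4/1683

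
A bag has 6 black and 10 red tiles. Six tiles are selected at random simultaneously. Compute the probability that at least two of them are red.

7947/8008

Sum the hypergeometric tail for j = 2,…,6 red tiles.
Favorable = C(10,2)·C(6,4) + C(10,3)·C(6,3) + C(10,4)·C(6,2) + C(10,5)·C(6,1) + C(10,6)·C(6,0) = 7947; total = C(16,6) = 8008.
P = 7947/8008 = 7947/8008 ≈ 0.9924.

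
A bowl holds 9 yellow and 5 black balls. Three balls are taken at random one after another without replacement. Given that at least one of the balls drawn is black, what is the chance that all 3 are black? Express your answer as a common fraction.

P(all 3 black) = C(5,3)/C(14,3) = 5/182; P(at least one black) = 1 − C(9,3)/C(14,3) = 10/13.
Since 'all 3 black' ⊆ 'at least one black', P(all 3 | at least one) = 5/182 / 10/13 = 1/28 ≈ 0.0357.

1/28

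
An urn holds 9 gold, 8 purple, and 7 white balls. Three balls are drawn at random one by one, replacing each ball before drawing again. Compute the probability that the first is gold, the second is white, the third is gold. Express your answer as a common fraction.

21/512

Multiply the conditional probability of each draw in order, with replacement (the composition resets each draw).
P = (9/24) · (7/24) · (9/24) = 21/512 ≈ 0.0410.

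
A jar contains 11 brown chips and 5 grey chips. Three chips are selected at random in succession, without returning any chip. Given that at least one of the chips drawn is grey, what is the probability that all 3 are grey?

P(all 3 grey) = C(5,3)/C(16,3) = 1/56; P(at least one grey) = 1 − C(11,3)/C(16,3) = 79/112.
Since 'all 3 grey' ⊆ 'at least one grey', P(all 3 | at least one) = 1/56 / 79/112 = 2/79 ≈ 0.0253.

2/79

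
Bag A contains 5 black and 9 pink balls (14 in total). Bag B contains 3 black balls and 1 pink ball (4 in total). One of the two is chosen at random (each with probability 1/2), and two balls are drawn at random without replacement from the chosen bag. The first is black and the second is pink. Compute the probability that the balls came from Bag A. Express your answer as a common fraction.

P(E | Bag A) = 45/182; P(E | Bag B) = 1/4.
P(E) = 1/2·45/182 + 1/2·1/4 = 181/728.
By Bayes' rule, P(Bag A | E) = 45/364 / 181/728 = 90/181 ≈ 0.4972.

90/181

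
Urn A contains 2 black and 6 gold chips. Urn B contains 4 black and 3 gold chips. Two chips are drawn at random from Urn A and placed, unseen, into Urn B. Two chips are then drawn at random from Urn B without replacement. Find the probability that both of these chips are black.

25/112

Condition on how many of the transferred chips are black (from Urn A: 2 black of 8; then Urn B has 9 total).
  0 black: C(2,0)C(6,2)/C(8,2) = 15/28; then P = C(4,2)/C(9,2) = 1/6
  1 black: C(2,1)C(6,1)/C(8,2) = 3/7; then P = C(5,2)/C(9,2) = 5/18
  2 black: C(2,2)C(6,0)/C(8,2) = 1/28; then P = C(6,2)/C(9,2) = 5/12
P(both black) = 25/112 ≈ 0.2232.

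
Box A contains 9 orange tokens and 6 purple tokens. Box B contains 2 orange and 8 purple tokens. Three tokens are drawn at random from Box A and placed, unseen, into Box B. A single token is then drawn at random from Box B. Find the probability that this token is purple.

46/65

Condition on how many of the transferred tokens are purple (from Box A: 6 purple of 15; then Box B has 13 total).
  0 purple: C(6,0)C(9,3)/C(15,3) = 12/65; then P = 8/13
  1 purple: C(6,1)C(9,2)/C(15,3) = 216/455; then P = 9/13
  2 purple: C(6,2)C(9,1)/C(15,3) = 27/91; then P = 10/13
  3 purple: C(6,3)C(9,0)/C(15,3) = 4/91; then P = 11/13
P(purple from Box B) = 46/65 ≈ 0.7077.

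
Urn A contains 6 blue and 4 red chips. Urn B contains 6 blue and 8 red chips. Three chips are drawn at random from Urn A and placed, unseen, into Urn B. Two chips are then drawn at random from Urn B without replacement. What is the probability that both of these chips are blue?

Condition on how many of the transferred chips are blue (from Urn A: 6 blue of 10; then Urn B has 17 total).
  0 blue: C(6,0)C(4,3)/C(10,3) = 1/30; then P = C(6,2)/C(17,2) = 15/136
  1 blue: C(6,1)C(4,2)/C(10,3) = 3/10; then P = C(7,2)/C(17,2) = 21/136
  2 blue: C(6,2)C(4,1)/C(10,3) = 1/2; then P = C(8,2)/C(17,2) = 7/34
  3 blue: C(6,3)C(4,0)/C(10,3) = 1/6; then P = C(9,2)/C(17,2) = 9/34
P(both blue) = 67/340 ≈ 0.1971.

67/340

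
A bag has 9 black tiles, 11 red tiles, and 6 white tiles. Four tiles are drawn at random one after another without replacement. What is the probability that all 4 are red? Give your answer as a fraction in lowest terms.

Unordered draws without replacement: count favorable combinations over C(26,4).
Favorable = C(9,0) · C(11,4) · C(6,0) = 330; total = C(26,4) = 14950.
P = 330/14950 = 33/1495 ≈ 0.0221.

33/1495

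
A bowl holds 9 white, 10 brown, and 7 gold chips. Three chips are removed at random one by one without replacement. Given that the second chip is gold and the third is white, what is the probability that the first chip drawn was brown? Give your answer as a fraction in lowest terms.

5/12

P(first=brown and the second chip is gold and the third is white) = (10/26)·(7/25)·(9/24) = 21/520.
P(E) = Σ over first color = 21/650 + 21/520 + 63/2600 = 63/650.
By Bayes, P(first=brown | E) = 21/520 / 63/650 = 5/12 ≈ 0.4167.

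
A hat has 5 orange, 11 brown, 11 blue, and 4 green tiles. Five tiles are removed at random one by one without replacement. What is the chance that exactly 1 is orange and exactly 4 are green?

5/169911

Unordered draws without replacement: count favorable combinations over C(31,5).
Favorable = C(5,1) · C(11,0) · C(11,0) · C(4,4) = 5; total = C(31,5) = 169911.
P = 5/169911 = 5/169911 ≈ 0.0000.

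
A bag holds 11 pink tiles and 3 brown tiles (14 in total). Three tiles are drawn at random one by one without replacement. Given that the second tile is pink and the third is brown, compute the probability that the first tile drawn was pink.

P(first=pink and the second tile is pink and the third is brown) = (11/14)·(10/13)·(3/12) = 55/364.
P(E) = Σ over first color = 55/364 + 11/364 = 33/182.
By Bayes, P(first=pink | E) = 55/364 / 33/182 = 5/6 ≈ 0.8333.

5/6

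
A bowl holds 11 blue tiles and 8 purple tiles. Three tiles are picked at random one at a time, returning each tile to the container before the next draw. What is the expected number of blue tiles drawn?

By linearity of expectation, E[X] = Σ P(draw i is blue); each independent draw has P(blue) = 11/19.
E[X] = 3 · 11/19 = 33/19 ≈ 1.7368.

33/19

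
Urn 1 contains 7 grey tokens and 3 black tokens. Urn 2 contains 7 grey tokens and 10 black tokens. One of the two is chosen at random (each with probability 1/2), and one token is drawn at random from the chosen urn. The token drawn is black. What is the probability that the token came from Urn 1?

51/151

P(black | Urn 1) = 3/10; P(black | Urn 2) = 10/17.
P(black) = 1/2·3/10 + 1/2·10/17 = 151/340.
By Bayes' rule, P(Urn 1 | black) = 3/20 / 151/340 = 51/151 ≈ 0.3377.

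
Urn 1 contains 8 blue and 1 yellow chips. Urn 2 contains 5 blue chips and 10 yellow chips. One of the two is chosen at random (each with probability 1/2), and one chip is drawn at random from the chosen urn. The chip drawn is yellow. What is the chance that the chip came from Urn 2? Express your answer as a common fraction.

6/7

P(yellow | Urn 1) = 1/9; P(yellow | Urn 2) = 2/3.
P(yellow) = 1/2·1/9 + 1/2·2/3 = 7/18.
By Bayes' rule, P(Urn 2 | yellow) = 1/3 / 7/18 = 6/7 ≈ 0.8571.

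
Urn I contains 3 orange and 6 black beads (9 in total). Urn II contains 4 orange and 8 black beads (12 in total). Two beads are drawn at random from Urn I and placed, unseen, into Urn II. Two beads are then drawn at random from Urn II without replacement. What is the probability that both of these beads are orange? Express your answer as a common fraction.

5/52

Condition on how many of the transferred beads are orange (from Urn I: 3 orange of 9; then Urn II has 14 total).
  0 orange: C(3,0)C(6,2)/C(9,2) = 5/12; then P = C(4,2)/C(14,2) = 6/91
  1 orange: C(3,1)C(6,1)/C(9,2) = 1/2; then P = C(5,2)/C(14,2) = 10/91
  2 orange: C(3,2)C(6,0)/C(9,2) = 1/12; then P = C(6,2)/C(14,2) = 15/91
P(both orange) = 5/52 ≈ 0.0962.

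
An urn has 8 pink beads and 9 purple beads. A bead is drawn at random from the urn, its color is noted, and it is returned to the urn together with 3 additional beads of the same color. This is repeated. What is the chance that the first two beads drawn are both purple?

After a purple draw the urn holds 12 purple out of 20.
P = (9/17)·(12/20) = 27/85 ≈ 0.3176.

27/85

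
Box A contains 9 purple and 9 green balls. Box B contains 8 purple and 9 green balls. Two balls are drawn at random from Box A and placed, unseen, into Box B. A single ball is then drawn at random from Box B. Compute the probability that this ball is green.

Condition on how many of the transferred balls are green (from Box A: 9 green of 18; then Box B has 19 total).
  0 green: C(9,0)C(9,2)/C(18,2) = 4/17; then P = 9/19
  1 green: C(9,1)C(9,1)/C(18,2) = 9/17; then P = 10/19
  2 green: C(9,2)C(9,0)/C(18,2) = 4/17; then P = 11/19
P(green from Box B) = 10/19 ≈ 0.5263.

10/19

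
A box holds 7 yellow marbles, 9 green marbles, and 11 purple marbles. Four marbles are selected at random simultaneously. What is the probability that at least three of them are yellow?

49/1170

Sum the hypergeometric tail for j = 3,…,4 yellow marbles.
Favorable = C(7,3)·C(20,1) + C(7,4)·C(20,0) = 735; total = C(27,4) = 17550.
P = 735/17550 = 49/1170 ≈ 0.0419.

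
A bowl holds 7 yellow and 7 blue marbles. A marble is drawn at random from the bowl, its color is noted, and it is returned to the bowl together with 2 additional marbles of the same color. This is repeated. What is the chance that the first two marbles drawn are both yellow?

After a yellow draw the bowl holds 9 yellow out of 16.
P = (7/14)·(9/16) = 9/32 ≈ 0.2812.

9/32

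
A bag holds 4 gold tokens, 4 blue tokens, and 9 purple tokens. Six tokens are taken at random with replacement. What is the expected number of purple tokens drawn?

By linearity of expectation, E[X] = Σ P(draw i is purple); each independent draw has P(purple) = 9/17.
E[X] = 6 · 9/17 = 54/17 ≈ 3.1765.

54/17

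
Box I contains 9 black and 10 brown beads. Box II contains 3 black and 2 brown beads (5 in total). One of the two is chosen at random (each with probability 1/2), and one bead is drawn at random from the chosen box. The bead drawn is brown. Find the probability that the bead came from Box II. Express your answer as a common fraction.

P(brown | Box I) = 10/19; P(brown | Box II) = 2/5.
P(brown) = 1/2·10/19 + 1/2·2/5 = 44/95.
By Bayes' rule, P(Box II | brown) = 1/5 / 44/95 = 19/44 ≈ 0.4318.

19/44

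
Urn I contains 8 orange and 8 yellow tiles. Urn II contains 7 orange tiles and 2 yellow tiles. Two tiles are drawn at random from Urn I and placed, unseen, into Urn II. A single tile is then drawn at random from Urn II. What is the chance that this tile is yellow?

Condition on how many of the transferred tiles are yellow (from Urn I: 8 yellow of 16; then Urn II has 11 total).
  0 yellow: C(8,0)C(8,2)/C(16,2) = 7/30; then P = 2/11
  1 yellow: C(8,1)C(8,1)/C(16,2) = 8/15; then P = 3/11
  2 yellow: C(8,2)C(8,0)/C(16,2) = 7/30; then P = 4/11
P(yellow from Urn II) = 3/11 ≈ 0.2727.

3/11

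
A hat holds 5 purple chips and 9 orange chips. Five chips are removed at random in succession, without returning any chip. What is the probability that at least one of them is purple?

134/143

Use the complement: P(at least one purple) = 1 − P(no purple).
P(none) = C(9,5)/C(14,5) = 126/2002.
So P = 1 − 126/2002 = 134/143 ≈ 0.9371.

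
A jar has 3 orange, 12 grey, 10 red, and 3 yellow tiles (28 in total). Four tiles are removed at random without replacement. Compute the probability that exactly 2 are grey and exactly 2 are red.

66/455

Unordered draws without replacement: count favorable combinations over C(28,4).
Favorable = C(3,0) · C(12,2) · C(10,2) · C(3,0) = 2970; total = C(28,4) = 20475.
P = 2970/20475 = 66/455 ≈ 0.1451.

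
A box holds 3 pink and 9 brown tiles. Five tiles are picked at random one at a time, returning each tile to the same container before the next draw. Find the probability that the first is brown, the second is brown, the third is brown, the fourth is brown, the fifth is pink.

Multiply the conditional probability of each draw in order, with replacement (the composition resets each draw).
P = (9/12) · (9/12) · (9/12) · (9/12) · (3/12) = 81/1024 ≈ 0.0791.

81/1024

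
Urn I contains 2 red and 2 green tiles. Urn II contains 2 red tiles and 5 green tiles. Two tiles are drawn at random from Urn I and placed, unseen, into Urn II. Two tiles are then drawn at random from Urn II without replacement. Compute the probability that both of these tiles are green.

Condition on how many of the transferred tiles are green (from Urn I: 2 green of 4; then Urn II has 9 total).
  0 green: C(2,0)C(2,2)/C(4,2) = 1/6; then P = C(5,2)/C(9,2) = 5/18
  1 green: C(2,1)C(2,1)/C(4,2) = 2/3; then P = C(6,2)/C(9,2) = 5/12
  2 green: C(2,2)C(2,0)/C(4,2) = 1/6; then P = C(7,2)/C(9,2) = 7/12
P(both green) = 91/216 ≈ 0.4213.

91/216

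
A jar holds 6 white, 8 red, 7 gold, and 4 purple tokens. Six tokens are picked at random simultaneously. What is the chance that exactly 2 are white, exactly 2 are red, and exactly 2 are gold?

63/1265

Unordered draws without replacement: count favorable combinations over C(25,6).
Favorable = C(6,2) · C(8,2) · C(7,2) · C(4,0) = 8820; total = C(25,6) = 177100.
P = 8820/177100 = 63/1265 ≈ 0.0498.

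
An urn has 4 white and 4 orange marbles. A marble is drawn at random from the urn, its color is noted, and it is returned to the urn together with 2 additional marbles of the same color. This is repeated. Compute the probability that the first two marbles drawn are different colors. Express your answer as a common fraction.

Either white then orange, or orange then white; after the first draw the total is 10.
P = (4/8)·(4/10) + (4/8)·(4/10) = 2/5 ≈ 0.4000.

2/5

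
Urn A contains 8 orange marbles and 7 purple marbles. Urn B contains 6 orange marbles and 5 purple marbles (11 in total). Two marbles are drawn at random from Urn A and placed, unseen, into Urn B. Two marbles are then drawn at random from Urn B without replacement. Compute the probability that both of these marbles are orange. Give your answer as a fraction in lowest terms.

5/18

Condition on how many of the transferred marbles are orange (from Urn A: 8 orange of 15; then Urn B has 13 total).
  0 orange: C(8,0)C(7,2)/C(15,2) = 1/5; then P = C(6,2)/C(13,2) = 5/26
  1 orange: C(8,1)C(7,1)/C(15,2) = 8/15; then P = C(7,2)/C(13,2) = 7/26
  2 orange: C(8,2)C(7,0)/C(15,2) = 4/15; then P = C(8,2)/C(13,2) = 14/39
P(both orange) = 5/18 ≈ 0.2778.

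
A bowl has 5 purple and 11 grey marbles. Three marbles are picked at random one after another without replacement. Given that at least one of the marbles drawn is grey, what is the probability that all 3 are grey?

P(all 3 grey) = C(11,3)/C(16,3) = 33/112; P(at least one grey) = 1 − C(5,3)/C(16,3) = 55/56.
Since 'all 3 grey' ⊆ 'at least one grey', P(all 3 | at least one) = 33/112 / 55/56 = 3/10 ≈ 0.3000.

3/10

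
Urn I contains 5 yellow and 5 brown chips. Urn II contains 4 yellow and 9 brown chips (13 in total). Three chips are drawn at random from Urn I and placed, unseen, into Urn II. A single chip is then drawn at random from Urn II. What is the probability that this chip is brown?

21/32

Condition on how many of the transferred chips are brown (from Urn I: 5 brown of 10; then Urn II has 16 total).
  0 brown: C(5,0)C(5,3)/C(10,3) = 1/12; then P = 9/16
  1 brown: C(5,1)C(5,2)/C(10,3) = 5/12; then P = 10/16
  2 brown: C(5,2)C(5,1)/C(10,3) = 5/12; then P = 11/16
  3 brown: C(5,3)C(5,0)/C(10,3) = 1/12; then P = 12/16
P(brown from Urn II) = 21/32 ≈ 0.6562.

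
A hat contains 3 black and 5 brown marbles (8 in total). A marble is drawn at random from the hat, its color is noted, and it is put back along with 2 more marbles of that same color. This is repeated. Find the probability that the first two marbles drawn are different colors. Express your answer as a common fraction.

Either black then brown, or brown then black; after the first draw the total is 10.
P = (3/8)·(5/10) + (5/8)·(3/10) = 3/8 ≈ 0.3750.

3/8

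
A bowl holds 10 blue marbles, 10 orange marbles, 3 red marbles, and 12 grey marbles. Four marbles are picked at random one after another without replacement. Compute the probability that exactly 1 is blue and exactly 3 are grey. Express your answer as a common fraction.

5/119

Unordered draws without replacement: count favorable combinations over C(35,4).
Favorable = C(10,1) · C(10,0) · C(3,0) · C(12,3) = 2200; total = C(35,4) = 52360.
P = 2200/52360 = 5/119 ≈ 0.0420.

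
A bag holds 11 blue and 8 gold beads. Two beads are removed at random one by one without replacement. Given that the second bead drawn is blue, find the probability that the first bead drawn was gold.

P(first=gold and the second bead drawn is blue) = (8/19)·(11/18) = 44/171.
P(the second bead drawn is blue) = Σ over first color = 55/171 + 44/171 = 11/19.
By Bayes, P(first=gold | the second bead drawn is blue) = 44/171 / 11/19 = 4/9 ≈ 0.4444.

4/9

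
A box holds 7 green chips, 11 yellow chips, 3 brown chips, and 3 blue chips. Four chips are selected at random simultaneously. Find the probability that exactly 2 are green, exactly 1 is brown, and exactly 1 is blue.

9/506

Unordered draws without replacement: count favorable combinations over C(24,4).
Favorable = C(7,2) · C(11,0) · C(3,1) · C(3,1) = 189; total = C(24,4) = 10626.
P = 189/10626 = 9/506 ≈ 0.0178.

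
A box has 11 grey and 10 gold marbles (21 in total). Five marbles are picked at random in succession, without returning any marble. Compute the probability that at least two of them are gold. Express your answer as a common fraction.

Sum the hypergeometric tail for j = 2,…,5 gold marbles.
Favorable = C(10,2)·C(11,3) + C(10,3)·C(11,2) + C(10,4)·C(11,1) + C(10,5)·C(11,0) = 16587; total = C(21,5) = 20349.
P = 16587/20349 = 97/119 ≈ 0.8151.

97/119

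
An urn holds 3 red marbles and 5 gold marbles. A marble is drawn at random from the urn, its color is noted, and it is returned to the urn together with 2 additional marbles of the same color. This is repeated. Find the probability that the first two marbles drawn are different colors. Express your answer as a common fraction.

3/8

Either gold then red, or red then gold; after the first draw the total is 10.
P = (5/8)·(3/10) + (3/8)·(5/10) = 3/8 ≈ 0.3750.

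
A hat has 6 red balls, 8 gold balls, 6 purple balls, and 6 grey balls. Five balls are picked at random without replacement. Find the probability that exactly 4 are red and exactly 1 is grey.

Unordered draws without replacement: count favorable combinations over C(26,5).
Favorable = C(6,4) · C(8,0) · C(6,0) · C(6,1) = 90; total = C(26,5) = 65780.
P = 90/65780 = 9/6578 ≈ 0.0014.

9/6578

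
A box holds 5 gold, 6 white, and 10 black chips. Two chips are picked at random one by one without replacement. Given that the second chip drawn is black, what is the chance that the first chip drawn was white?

3/10

P(first=white and the second chip drawn is black) = (6/21)·(10/20) = 1/7.
P(the second chip drawn is black) = Σ over first color = 5/42 + 1/7 + 3/14 = 10/21.
By Bayes, P(first=white | the second chip drawn is black) = 1/7 / 10/21 = 3/10 ≈ 0.3000.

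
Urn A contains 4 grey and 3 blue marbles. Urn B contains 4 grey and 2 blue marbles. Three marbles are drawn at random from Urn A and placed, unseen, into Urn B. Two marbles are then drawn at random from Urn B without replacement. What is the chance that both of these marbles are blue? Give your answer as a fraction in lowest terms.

1/9

Condition on how many of the transferred marbles are blue (from Urn A: 3 blue of 7; then Urn B has 9 total).
  0 blue: C(3,0)C(4,3)/C(7,3) = 4/35; then P = C(2,2)/C(9,2) = 1/36
  1 blue: C(3,1)C(4,2)/C(7,3) = 18/35; then P = C(3,2)/C(9,2) = 1/12
  2 blue: C(3,2)C(4,1)/C(7,3) = 12/35; then P = C(4,2)/C(9,2) = 1/6
  3 blue: C(3,3)C(4,0)/C(7,3) = 1/35; then P = C(5,2)/C(9,2) = 5/18
P(both blue) = 1/9 ≈ 0.1111.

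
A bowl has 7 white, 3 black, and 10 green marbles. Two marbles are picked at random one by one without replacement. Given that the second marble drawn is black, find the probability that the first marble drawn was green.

10/19

P(first=green and the second marble drawn is black) = (10/20)·(3/19) = 3/38.
P(the second marble drawn is black) = Σ over first color = 21/380 + 3/190 + 3/38 = 3/20.
By Bayes, P(first=green | the second marble drawn is black) = 3/38 / 3/20 = 10/19 ≈ 0.5263.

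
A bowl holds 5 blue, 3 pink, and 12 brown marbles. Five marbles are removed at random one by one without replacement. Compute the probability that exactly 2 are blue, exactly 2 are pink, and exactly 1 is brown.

15/646

Unordered draws without replacement: count favorable combinations over C(20,5).
Favorable = C(5,2) · C(3,2) · C(12,1) = 360; total = C(20,5) = 15504.
P = 360/15504 = 15/646 ≈ 0.0232.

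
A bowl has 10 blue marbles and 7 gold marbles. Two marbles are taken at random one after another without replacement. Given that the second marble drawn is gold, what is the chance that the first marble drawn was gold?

3/8

P(first=gold and the second marble drawn is gold) = (7/17)·(6/16) = 21/136.
P(the second marble drawn is gold) = Σ over first color = 35/136 + 21/136 = 7/17.
By Bayes, P(first=gold | the second marble drawn is gold) = 21/136 / 7/17 = 3/8 ≈ 0.3750.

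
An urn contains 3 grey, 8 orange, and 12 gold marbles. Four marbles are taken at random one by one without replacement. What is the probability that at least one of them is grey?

802/1771

Use the complement: P(at least one grey) = 1 − P(no grey).
P(none) = C(20,4)/C(23,4) = 4845/8855.
So P = 1 − 4845/8855 = 802/1771 ≈ 0.4529.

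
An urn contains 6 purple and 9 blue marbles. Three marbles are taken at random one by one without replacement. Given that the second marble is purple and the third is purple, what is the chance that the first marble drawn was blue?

P(first=blue and the second marble is purple and the third is purple) = (9/15)·(6/14)·(5/13) = 9/91.
P(E) = Σ over first color = 4/91 + 9/91 = 1/7.
By Bayes, P(first=blue | E) = 9/91 / 1/7 = 9/13 ≈ 0.6923.

9/13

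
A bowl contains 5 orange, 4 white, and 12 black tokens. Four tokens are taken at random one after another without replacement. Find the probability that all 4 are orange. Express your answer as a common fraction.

1/1197

Unordered draws without replacement: count favorable combinations over C(21,4).
Favorable = C(5,4) · C(4,0) · C(12,0) = 5; total = C(21,4) = 5985.
P = 5/5985 = 1/1197 ≈ 0.0008.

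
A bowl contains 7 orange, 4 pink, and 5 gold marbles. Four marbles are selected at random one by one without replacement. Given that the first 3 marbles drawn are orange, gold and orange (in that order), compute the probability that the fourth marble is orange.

5/13

After removing 2 orange, 1 gold, the bowl has 5 orange out of 13 remaining.
P(fourth is orange | given) = 5/13 ≈ 0.3846.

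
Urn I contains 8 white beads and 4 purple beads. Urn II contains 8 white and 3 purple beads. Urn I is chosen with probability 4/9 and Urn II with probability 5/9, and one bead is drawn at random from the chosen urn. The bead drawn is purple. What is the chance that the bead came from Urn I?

P(purple | Urn I) = 1/3; P(purple | Urn II) = 3/11.
P(purple) = 4/9·1/3 + 5/9·3/11 = 89/297.
By Bayes' rule, P(Urn I | purple) = 4/27 / 89/297 = 44/89 ≈ 0.4944.

44/89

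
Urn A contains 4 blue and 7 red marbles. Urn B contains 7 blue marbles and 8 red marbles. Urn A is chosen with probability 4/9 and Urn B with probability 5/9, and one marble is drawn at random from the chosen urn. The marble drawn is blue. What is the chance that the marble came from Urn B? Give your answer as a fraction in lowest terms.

77/125

P(blue | Urn A) = 4/11; P(blue | Urn B) = 7/15.
P(blue) = 4/9·4/11 + 5/9·7/15 = 125/297.
By Bayes' rule, P(Urn B | blue) = 7/27 / 125/297 = 77/125 ≈ 0.6160.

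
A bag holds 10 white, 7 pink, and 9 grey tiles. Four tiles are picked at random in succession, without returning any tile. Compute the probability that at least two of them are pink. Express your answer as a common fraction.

Sum the hypergeometric tail for j = 2,…,4 pink tiles.
Favorable = C(7,2)·C(19,2) + C(7,3)·C(19,1) + C(7,4)·C(19,0) = 4291; total = C(26,4) = 14950.
P = 4291/14950 = 4291/14950 ≈ 0.2870.

4291/14950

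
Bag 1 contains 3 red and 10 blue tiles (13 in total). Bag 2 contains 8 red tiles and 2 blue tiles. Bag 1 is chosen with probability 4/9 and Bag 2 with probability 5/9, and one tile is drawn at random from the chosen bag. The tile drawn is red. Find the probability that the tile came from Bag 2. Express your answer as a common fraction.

P(red | Bag 1) = 3/13; P(red | Bag 2) = 4/5.
P(red) = 4/9·3/13 + 5/9·4/5 = 64/117.
By Bayes' rule, P(Bag 2 | red) = 4/9 / 64/117 = 13/16 ≈ 0.8125.

13/16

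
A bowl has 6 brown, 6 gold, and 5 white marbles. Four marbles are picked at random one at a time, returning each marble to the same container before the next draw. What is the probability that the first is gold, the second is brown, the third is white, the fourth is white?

Multiply the conditional probability of each draw in order, with replacement (the composition resets each draw).
P = (6/17) · (6/17) · (5/17) · (5/17) = 900/83521 ≈ 0.0108.

900/83521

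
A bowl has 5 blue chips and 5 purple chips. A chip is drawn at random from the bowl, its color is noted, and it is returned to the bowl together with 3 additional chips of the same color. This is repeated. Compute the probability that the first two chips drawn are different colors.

Either blue then purple, or purple then blue; after the first draw the total is 13.
P = (5/10)·(5/13) + (5/10)·(5/13) = 5/13 ≈ 0.3846.

5/13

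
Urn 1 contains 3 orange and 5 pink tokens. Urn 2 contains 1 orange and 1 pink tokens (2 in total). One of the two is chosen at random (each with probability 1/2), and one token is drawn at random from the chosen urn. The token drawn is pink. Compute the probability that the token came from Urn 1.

P(pink | Urn 1) = 5/8; P(pink | Urn 2) = 1/2.
P(pink) = 1/2·5/8 + 1/2·1/2 = 9/16.
By Bayes' rule, P(Urn 1 | pink) = 5/16 / 9/16 = 5/9 ≈ 0.5556.

5/9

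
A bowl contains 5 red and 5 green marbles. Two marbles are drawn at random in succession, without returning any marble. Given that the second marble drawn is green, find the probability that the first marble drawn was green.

4/9

P(first=green and the second marble drawn is green) = (5/10)·(4/9) = 2/9.
P(the second marble drawn is green) = Σ over first color = 5/18 + 2/9 = 1/2.
By Bayes, P(first=green | the second marble drawn is green) = 2/9 / 1/2 = 4/9 ≈ 0.4444.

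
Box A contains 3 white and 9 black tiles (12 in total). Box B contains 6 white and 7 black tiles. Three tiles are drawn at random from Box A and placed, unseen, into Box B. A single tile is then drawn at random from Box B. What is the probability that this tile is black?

Condition on how many of the transferred tiles are black (from Box A: 9 black of 12; then Box B has 16 total).
  0 black: C(9,0)C(3,3)/C(12,3) = 1/220; then P = 7/16
  1 black: C(9,1)C(3,2)/C(12,3) = 27/220; then P = 8/16
  2 black: C(9,2)C(3,1)/C(12,3) = 27/55; then P = 9/16
  3 black: C(9,3)C(3,0)/C(12,3) = 21/55; then P = 10/16
P(black from Box B) = 37/64 ≈ 0.5781.

37/64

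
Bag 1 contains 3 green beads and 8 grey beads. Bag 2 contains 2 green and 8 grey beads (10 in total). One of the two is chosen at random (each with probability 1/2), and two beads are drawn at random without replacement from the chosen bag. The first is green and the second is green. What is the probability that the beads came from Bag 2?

P(E | Bag 1) = 3/55; P(E | Bag 2) = 1/45.
P(E) = 1/2·3/55 + 1/2·1/45 = 19/495.
By Bayes' rule, P(Bag 2 | E) = 1/90 / 19/495 = 11/38 ≈ 0.2895.

11/38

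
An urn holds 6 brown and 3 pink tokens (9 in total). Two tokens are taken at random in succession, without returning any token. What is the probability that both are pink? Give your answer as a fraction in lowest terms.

Unordered draws without replacement: count favorable combinations over C(9,2).
Favorable = C(6,0) · C(3,2) = 3; total = C(9,2) = 36.
P = 3/36 = 1/12 ≈ 0.0833.

1/12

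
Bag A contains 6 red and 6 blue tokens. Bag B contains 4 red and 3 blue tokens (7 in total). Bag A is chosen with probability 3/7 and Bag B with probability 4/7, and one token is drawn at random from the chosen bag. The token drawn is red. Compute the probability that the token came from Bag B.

P(red | Bag A) = 1/2; P(red | Bag B) = 4/7.
P(red) = 3/7·1/2 + 4/7·4/7 = 53/98.
By Bayes' rule, P(Bag B | red) = 16/49 / 53/98 = 32/53 ≈ 0.6038.

32/53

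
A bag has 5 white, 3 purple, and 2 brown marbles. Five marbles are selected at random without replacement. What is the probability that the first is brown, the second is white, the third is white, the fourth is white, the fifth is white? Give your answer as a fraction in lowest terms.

1/126

Multiply the conditional probability of each draw in order, without replacement, so each draw removes one from its color and from the total.
P = (2/10) · (5/9) · (4/8) · (3/7) · (2/6) = 1/126 ≈ 0.0079.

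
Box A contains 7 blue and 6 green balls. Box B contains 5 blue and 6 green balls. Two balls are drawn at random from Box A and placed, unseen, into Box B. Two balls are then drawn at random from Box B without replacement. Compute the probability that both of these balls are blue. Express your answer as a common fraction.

407/2028

Condition on how many of the transferred balls are blue (from Box A: 7 blue of 13; then Box B has 13 total).
  0 blue: C(7,0)C(6,2)/C(13,2) = 5/26; then P = C(5,2)/C(13,2) = 5/39
  1 blue: C(7,1)C(6,1)/C(13,2) = 7/13; then P = C(6,2)/C(13,2) = 5/26
  2 blue: C(7,2)C(6,0)/C(13,2) = 7/26; then P = C(7,2)/C(13,2) = 7/26
P(both blue) = 407/2028 ≈ 0.2007.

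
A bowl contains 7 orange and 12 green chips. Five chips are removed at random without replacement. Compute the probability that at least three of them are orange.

917/3876

Sum the hypergeometric tail for j = 3,…,5 orange chips.
Favorable = C(7,3)·C(12,2) + C(7,4)·C(12,1) + C(7,5)·C(12,0) = 2751; total = C(19,5) = 11628.
P = 2751/11628 = 917/3876 ≈ 0.2366.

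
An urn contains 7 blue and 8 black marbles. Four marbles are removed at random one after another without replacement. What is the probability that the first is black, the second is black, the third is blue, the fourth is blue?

14/195

Multiply the conditional probability of each draw in order, without replacement, so each draw removes one from its color and from the total.
P = (8/15) · (7/14) · (7/13) · (6/12) = 14/195 ≈ 0.0718.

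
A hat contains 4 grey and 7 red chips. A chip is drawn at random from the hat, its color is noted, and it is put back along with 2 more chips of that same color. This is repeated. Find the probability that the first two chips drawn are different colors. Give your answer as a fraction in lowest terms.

Either red then grey, or grey then red; after the first draw the total is 13.
P = (7/11)·(4/13) + (4/11)·(7/13) = 56/143 ≈ 0.3916.

56/143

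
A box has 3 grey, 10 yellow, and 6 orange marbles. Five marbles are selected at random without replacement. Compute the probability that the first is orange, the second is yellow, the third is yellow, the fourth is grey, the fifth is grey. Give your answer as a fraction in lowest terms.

3/1292

Multiply the conditional probability of each draw in order, without replacement, so each draw removes one from its color and from the total.
P = (6/19) · (10/18) · (9/17) · (3/16) · (2/15) = 3/1292 ≈ 0.0023.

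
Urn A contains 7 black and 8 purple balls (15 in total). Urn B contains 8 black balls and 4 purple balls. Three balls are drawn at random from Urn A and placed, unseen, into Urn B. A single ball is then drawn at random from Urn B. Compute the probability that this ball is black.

47/75

Condition on how many of the transferred balls are black (from Urn A: 7 black of 15; then Urn B has 15 total).
  0 black: C(7,0)C(8,3)/C(15,3) = 8/65; then P = 8/15
  1 black: C(7,1)C(8,2)/C(15,3) = 28/65; then P = 9/15
  2 black: C(7,2)C(8,1)/C(15,3) = 24/65; then P = 10/15
  3 black: C(7,3)C(8,0)/C(15,3) = 1/13; then P = 11/15
P(black from Urn B) = 47/75 ≈ 0.6267.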